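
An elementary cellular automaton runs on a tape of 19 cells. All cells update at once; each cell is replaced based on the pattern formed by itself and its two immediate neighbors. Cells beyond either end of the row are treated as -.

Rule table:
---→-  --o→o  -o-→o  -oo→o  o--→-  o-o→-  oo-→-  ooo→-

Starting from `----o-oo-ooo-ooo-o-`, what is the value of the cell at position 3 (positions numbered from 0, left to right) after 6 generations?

generation 1: ---oo-o--o---o---o-
generation 2: --oo--o-oo--oo--oo-
generation 3: -oo--oo-o--oo--oo--
generation 4: oo--oo--o-oo--oo---
generation 5: o--oo--oo-o--oo----
generation 6: o-oo--oo--o-oo-----
position 3 holds o

o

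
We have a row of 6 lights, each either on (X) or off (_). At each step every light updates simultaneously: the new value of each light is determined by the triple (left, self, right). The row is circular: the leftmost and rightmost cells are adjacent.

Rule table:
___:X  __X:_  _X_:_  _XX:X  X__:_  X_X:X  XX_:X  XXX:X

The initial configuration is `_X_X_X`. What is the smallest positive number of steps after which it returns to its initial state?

2

X_X_X_
_X_X_X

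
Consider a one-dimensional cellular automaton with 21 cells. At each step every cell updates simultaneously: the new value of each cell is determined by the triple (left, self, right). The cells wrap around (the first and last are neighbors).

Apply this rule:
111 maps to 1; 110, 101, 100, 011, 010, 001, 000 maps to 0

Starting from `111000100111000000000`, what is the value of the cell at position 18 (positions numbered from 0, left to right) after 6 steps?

step 1: 010000000010000000000
step 2: 000000000000000000000
step 3: 000000000000000000000  (fixed point — unchanged through step 6)
position 18 holds 0

0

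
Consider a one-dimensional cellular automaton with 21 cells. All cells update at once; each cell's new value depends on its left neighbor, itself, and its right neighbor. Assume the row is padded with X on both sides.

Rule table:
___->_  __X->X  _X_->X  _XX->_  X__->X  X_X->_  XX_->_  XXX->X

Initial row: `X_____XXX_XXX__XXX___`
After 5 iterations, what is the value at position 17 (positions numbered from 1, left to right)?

iteration 1: _X___X_X___X_XX_X_X_X
iteration 2: _XX_XX_XX_XX____X_X__
iteration 3: ____________X__XX_XXX
iteration 4: X__________XXXX____XX
iteration 5: _X________X_XX_X__X_X
position 17 holds _

_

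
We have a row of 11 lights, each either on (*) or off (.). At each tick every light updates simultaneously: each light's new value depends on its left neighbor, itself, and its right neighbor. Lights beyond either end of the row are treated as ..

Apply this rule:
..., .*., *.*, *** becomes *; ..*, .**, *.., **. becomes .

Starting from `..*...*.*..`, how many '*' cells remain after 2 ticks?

*.*.*.***.*
******.*.**
count of *: 9

9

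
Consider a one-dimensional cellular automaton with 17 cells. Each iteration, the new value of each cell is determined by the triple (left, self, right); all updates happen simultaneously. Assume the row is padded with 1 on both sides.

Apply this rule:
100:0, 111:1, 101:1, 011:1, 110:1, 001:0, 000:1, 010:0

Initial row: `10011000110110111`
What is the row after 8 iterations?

iteration 1: 10011010111111111
iteration 2: 10011101111111111
iteration 3: 10011111111111111
iteration 4: 10011111111111111  (fixed point — unchanged through iteration 8)

10011111111111111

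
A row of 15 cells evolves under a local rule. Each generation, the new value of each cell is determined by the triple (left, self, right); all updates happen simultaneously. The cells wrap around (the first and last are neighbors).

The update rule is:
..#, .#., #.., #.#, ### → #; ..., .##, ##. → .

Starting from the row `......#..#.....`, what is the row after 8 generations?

generation 1: .....######....
generation 2: ....#.####.#...
generation 3: ...###.##.###..
generation 4: ..#.#.#..#.#.#.
generation 5: .##############
generation 6: #.############.
generation 7: ##.##########.#
generation 8: #.#.########.#.

#.#.########.#.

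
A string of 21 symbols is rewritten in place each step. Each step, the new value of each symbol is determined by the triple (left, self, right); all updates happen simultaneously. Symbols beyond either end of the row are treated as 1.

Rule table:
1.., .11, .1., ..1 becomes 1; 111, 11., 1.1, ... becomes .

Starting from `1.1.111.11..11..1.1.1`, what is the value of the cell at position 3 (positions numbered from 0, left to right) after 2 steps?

..1.1...1.111.111.1.1
111.11.11.1...1...1.1
position 3 holds .

.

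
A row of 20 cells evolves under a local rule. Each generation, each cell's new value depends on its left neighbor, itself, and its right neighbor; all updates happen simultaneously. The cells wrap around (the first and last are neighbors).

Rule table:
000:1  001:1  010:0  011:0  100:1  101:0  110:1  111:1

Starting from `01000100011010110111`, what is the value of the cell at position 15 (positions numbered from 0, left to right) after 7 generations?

00111011101000010011
11011001100111101101
11001110111011100100
01110110011001111011
00110011101110111001
11011101100110011110
01001100111011101110
position 15 holds 0

0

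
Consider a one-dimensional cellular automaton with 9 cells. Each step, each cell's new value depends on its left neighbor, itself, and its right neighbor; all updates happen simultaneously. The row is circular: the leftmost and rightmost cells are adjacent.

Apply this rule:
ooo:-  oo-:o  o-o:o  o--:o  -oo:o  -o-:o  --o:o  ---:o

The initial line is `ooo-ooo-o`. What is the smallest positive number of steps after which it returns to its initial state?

2

--ooo-ooo
ooo-ooo-o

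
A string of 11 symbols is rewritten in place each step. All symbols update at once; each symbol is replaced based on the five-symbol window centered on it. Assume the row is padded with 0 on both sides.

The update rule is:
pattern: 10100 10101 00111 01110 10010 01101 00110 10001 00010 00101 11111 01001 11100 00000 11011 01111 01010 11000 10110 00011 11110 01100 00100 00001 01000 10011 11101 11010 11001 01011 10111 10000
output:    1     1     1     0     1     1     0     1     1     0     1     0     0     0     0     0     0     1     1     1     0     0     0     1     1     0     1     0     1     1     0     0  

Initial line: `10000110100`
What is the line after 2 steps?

step 1: 01011010110
step 2: 10111011101

10111011101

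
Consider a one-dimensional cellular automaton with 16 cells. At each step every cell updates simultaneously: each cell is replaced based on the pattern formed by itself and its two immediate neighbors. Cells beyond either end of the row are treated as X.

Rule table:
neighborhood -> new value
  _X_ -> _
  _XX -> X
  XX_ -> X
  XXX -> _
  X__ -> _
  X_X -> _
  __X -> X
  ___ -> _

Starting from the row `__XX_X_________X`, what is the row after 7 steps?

_XXX__________XX
_X_X_________XX_
____________XXX_
___________XX_X_
__________XXX___
_________XX_X__X
________XXX___XX

________XXX___XX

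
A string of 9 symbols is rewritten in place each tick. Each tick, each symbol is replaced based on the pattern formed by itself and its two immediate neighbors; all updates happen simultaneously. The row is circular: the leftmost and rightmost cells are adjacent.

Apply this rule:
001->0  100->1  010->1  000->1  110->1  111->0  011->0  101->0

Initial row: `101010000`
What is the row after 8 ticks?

tick 1: 101011110
tick 2: 101000010
tick 3: 101111010
tick 4: 100001010
tick 5: 111101010
tick 6: 000101010
tick 7: 110101011
tick 8: 010101000

010101000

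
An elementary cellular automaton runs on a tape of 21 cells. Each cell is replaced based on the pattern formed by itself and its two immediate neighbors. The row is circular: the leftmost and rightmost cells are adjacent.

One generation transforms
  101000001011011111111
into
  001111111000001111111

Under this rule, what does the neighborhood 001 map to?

At position 7 the neighborhood is 001; the next row has 1 there.

1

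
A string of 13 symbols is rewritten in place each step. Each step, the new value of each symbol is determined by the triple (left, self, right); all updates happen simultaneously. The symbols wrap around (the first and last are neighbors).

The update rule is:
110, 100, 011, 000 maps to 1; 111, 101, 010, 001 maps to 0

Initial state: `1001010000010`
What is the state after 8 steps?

step 1: 0100001111000
step 2: 0011101001111
step 3: 1010100101001
step 4: 1000010000101
step 5: 1111001110001
step 6: 0001101011101
step 7: 1101100010100
step 8: 1101111000010

1101111000010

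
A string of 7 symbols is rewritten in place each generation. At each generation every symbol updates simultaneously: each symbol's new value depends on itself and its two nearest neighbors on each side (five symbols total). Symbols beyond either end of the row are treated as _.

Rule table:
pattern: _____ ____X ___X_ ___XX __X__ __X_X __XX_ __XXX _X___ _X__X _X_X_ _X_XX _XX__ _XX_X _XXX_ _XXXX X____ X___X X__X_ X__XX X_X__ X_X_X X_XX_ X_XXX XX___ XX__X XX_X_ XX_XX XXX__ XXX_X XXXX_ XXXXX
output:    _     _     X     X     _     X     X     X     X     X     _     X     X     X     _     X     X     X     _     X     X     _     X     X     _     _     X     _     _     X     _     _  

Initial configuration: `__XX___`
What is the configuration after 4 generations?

generation 1: _XXX_X_
generation 2: XX_XXXX
generation 3: XX_XX__
generation 4: XX_XX_X

XX_XX_X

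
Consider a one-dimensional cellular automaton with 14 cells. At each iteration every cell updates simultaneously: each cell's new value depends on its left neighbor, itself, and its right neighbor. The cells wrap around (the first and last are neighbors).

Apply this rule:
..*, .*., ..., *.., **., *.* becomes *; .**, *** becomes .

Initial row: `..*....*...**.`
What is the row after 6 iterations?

***********.**
..........**..
**********.***
.........**...
*********.****
........**....

........**....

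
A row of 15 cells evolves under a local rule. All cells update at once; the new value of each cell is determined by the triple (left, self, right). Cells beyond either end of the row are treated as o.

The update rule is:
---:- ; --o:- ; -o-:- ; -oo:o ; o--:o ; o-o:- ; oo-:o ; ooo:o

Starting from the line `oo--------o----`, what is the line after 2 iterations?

ooo--------o---
oooo--------o--

oooo--------o--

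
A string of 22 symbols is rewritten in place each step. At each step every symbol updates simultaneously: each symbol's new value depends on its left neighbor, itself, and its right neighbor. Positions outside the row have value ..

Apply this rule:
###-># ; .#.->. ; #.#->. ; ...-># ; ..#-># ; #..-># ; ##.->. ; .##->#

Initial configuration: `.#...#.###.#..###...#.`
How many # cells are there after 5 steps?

15

step 1: #.###..##...####.###.#
step 2: ..##.###.######..##...
step 3: ###..##..#####.###.###
step 4: ##.###.######..##..##.
step 5: #..##..#####.###.###.#
count of #: 15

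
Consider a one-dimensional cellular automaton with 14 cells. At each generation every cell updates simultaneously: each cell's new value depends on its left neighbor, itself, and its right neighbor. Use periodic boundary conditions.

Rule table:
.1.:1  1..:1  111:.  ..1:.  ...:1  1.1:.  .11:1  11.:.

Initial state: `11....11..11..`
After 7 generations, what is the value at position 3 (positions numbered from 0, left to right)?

1

1.111.1.1.1.1.
1.1...1.1.1.1.
1.111.1.1.1.1.  (repeats generation 1; period 2)
generation 7: 1.111.1.1.1.1.
position 3 holds 1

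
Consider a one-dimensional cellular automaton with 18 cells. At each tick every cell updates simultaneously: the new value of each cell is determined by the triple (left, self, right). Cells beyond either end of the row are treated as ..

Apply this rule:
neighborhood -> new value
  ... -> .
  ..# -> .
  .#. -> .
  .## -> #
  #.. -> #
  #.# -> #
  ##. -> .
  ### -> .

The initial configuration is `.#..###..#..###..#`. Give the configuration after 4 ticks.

.....#.#..#..#.#..

..#.#..#..#.#..#..
...#.#..#..#.#..#.
....#.#..#..#.#..#
.....#.#..#..#.#..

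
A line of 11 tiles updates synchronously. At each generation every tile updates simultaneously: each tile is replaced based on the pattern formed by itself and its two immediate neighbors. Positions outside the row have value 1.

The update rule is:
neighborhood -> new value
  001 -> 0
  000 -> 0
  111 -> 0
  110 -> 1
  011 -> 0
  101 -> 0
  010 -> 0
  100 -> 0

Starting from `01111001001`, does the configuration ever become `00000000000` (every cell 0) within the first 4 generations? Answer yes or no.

00001000000
00000000000
all cells are 0 at generation 2

yes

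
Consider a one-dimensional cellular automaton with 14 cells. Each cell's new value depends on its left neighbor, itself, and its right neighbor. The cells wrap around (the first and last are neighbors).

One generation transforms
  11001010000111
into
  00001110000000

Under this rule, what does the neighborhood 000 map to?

0

At position 8 the neighborhood is 000; the next row has 0 there.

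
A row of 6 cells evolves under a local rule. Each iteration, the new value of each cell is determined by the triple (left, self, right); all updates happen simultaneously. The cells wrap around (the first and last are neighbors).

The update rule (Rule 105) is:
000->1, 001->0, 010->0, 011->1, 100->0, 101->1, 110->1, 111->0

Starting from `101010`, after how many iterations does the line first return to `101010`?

2

010101
101010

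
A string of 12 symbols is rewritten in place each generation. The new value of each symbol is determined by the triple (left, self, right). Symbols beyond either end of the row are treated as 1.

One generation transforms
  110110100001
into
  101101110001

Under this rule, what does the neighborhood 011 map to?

At position 3 the neighborhood is 011; the next row has 1 there.

1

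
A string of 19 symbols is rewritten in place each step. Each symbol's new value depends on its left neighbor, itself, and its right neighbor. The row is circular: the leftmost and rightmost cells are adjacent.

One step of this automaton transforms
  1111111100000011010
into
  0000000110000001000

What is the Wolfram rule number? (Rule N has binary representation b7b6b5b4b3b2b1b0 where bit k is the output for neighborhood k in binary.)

80

position 1: 111 → 0  (bit 7 = 0)
position 7: 110 → 1  (bit 6 = 1)
position 16: 101 → 0  (bit 5 = 0)
position 8: 100 → 1  (bit 4 = 1)
position 0: 011 → 0  (bit 3 = 0)
position 17: 010 → 0  (bit 2 = 0)
position 13: 001 → 0  (bit 1 = 0)
position 9: 000 → 0  (bit 0 = 0)
bits b7..b0 = 01010000 = 80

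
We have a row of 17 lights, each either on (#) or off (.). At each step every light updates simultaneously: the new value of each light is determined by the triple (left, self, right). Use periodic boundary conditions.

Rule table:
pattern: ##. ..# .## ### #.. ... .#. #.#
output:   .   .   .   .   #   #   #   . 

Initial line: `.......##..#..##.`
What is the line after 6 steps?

######...#.##...#
......##.#...##..
#####....###...##
.....###....##...
####....###...###
....###....##....

....###....##....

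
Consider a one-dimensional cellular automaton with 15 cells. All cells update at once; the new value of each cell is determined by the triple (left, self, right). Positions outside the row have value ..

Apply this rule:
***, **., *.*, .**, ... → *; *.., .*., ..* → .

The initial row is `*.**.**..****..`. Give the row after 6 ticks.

.******..*****.

.******..****.*
.******..*****.
.******..*****.  (fixed point — unchanged through tick 6)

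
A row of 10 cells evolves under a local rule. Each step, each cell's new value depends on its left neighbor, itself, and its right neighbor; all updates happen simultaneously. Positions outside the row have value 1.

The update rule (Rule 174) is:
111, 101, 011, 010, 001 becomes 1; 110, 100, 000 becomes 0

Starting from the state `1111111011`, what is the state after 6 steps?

1111110111
1111101111
1111011111
1110111111
1101111111
1011111111

1011111111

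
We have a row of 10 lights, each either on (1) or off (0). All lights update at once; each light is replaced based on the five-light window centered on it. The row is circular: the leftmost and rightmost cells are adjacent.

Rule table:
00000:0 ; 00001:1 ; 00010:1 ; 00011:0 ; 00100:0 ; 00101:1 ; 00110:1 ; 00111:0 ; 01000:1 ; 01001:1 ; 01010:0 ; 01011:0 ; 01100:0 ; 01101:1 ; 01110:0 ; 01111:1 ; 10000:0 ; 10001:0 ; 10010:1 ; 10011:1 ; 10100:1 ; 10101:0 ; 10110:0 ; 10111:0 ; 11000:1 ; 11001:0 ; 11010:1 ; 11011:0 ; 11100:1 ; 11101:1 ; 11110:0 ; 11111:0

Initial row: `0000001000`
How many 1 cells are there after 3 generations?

0000110100
0010111110
0110010011
count of 1: 5

5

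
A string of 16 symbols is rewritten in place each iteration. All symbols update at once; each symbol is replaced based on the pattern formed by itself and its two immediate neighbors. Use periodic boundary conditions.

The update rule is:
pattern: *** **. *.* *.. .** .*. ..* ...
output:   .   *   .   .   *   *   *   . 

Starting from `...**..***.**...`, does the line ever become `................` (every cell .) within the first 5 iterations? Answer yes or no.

no

..***.**.*.**...
.**.*.**.*.**...
***.*.**.*.**...
*.*.*.**.*.**..*
*.*.*.**.*.**.**
iteration 5 is *.*.*.**.*.**.**, still not uniform .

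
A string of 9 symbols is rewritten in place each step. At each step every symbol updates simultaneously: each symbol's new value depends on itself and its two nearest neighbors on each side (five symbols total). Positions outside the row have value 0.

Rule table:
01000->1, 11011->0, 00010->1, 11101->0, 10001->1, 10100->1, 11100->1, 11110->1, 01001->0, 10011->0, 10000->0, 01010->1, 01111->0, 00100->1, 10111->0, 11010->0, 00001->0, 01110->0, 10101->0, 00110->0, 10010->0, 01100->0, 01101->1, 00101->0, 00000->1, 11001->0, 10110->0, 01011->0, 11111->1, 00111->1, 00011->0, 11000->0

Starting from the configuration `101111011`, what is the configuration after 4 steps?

111011111

000010000
110111011
010000000
111011111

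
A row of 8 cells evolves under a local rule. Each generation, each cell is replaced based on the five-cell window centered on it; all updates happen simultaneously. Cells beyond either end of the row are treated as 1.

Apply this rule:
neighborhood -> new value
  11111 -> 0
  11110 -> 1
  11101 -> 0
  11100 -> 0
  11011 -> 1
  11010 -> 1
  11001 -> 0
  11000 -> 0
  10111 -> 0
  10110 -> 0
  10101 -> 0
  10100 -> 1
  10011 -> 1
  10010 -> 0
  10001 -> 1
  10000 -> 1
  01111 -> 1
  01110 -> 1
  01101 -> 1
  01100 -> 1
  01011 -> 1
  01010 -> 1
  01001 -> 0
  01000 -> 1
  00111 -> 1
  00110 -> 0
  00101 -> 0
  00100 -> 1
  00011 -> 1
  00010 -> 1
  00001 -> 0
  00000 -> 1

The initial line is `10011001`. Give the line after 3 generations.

01101010

00101011
00010101
01101010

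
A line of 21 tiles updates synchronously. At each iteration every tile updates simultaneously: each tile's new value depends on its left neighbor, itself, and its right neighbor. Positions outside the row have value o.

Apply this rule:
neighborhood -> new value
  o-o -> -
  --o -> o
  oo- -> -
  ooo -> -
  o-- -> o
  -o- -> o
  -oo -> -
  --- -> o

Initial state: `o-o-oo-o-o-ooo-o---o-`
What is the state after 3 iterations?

---------------oooooo

iteration 1: --o----o-o-----ooooo-
iteration 2: oooooooo-oooooo------
iteration 3: ---------------oooooo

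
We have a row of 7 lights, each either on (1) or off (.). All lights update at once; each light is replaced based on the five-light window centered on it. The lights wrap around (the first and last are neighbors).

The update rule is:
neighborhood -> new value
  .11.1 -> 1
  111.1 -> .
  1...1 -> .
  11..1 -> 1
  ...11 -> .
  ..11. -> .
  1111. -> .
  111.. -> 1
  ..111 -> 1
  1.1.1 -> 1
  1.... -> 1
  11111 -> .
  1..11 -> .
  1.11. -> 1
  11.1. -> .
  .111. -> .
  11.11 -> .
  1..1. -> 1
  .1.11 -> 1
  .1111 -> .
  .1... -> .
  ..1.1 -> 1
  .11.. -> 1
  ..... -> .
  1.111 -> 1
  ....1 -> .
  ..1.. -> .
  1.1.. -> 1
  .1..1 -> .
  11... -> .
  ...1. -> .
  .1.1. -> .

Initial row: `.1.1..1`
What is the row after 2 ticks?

.1.1111

.1.1.11
.1.1111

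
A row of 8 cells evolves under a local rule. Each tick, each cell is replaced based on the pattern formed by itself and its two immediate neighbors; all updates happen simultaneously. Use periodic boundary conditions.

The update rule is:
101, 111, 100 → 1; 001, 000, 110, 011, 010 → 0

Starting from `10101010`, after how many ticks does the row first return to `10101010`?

2

01010101
10101010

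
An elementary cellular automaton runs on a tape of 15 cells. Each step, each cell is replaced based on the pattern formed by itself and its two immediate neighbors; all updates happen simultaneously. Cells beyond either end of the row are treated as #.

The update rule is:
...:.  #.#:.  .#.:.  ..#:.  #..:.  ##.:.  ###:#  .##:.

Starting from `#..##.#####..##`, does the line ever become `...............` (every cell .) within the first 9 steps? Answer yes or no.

yes

step 1: .......###....#
step 2: ........#......
step 3: ...............
all cells are . at step 3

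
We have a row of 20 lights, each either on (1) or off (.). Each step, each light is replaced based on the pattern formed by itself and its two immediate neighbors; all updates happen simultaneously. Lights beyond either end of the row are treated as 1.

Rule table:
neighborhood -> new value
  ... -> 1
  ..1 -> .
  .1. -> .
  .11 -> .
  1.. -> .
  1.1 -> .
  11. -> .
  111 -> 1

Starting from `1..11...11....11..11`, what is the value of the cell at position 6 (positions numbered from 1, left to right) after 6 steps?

1

......1....11......1
.1111...11....1111..
..11..1....11..11...
........11........1.
.111111....111111...
..1111..11..1111..1.
position 6 holds 1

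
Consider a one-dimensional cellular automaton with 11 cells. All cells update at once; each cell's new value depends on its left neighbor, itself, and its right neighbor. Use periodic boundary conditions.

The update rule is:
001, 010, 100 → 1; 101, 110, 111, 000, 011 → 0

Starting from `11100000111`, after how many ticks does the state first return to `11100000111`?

4

tick 1: 00010001000
tick 2: 00111011100
tick 3: 01000000010
tick 4: 11100000111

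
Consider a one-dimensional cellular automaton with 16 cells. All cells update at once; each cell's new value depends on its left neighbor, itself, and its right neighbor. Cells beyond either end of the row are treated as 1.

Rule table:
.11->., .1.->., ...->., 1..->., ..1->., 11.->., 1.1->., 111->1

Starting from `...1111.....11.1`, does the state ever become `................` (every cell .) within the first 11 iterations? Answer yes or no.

yes

iteration 1: ....11..........
iteration 2: ................
all cells are . at iteration 2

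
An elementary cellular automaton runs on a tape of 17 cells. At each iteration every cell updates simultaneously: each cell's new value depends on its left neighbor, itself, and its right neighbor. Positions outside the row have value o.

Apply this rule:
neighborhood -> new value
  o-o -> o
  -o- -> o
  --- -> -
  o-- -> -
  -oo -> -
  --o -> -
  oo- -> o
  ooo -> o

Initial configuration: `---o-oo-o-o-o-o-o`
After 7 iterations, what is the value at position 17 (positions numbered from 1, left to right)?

o

---oo-oooooooooo-
----oo-oooooooooo
-----oo-ooooooooo
------oo-oooooooo
-------oo-ooooooo
--------oo-oooooo
---------oo-ooooo
position 17 holds o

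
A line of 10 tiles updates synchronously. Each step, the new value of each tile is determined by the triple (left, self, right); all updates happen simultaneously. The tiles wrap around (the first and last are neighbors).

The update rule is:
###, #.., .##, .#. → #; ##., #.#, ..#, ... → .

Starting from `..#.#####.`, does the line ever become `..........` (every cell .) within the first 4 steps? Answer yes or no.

no

..#.####.#
#.#.###..#
..#.##.#.#
#.#.#..#.#
step 4 is #.#.#..#.#, still not uniform .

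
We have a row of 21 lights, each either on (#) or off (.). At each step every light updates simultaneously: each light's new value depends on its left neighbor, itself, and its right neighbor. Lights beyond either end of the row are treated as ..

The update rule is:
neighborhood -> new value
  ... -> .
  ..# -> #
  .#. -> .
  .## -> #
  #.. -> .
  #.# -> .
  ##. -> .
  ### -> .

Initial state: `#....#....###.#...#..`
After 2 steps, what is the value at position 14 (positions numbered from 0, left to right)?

.

step 1: ....#....##......#...
step 2: ...#....##......#....
position 14 holds .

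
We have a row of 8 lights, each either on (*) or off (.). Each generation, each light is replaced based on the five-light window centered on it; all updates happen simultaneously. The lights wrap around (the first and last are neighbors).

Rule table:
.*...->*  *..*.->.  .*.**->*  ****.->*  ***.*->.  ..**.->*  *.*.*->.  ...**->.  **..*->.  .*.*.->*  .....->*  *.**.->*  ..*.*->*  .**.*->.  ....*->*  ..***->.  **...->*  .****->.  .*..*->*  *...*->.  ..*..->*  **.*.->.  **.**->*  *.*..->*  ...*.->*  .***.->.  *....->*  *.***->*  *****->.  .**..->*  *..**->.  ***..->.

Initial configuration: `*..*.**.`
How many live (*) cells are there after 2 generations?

3

generation 1: **.***..
generation 2: *.**....
count of *: 3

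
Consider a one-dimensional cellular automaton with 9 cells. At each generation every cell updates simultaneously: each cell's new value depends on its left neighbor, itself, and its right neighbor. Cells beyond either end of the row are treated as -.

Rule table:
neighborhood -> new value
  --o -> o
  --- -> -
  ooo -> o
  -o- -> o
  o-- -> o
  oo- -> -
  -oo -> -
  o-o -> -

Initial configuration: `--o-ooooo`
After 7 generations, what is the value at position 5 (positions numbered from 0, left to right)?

-oo--ooo-
o--oo-o-o
ooo---o-o
-o-o-oo-o
oo-o----o
---oo--oo
--o--oo--
position 5 holds o

o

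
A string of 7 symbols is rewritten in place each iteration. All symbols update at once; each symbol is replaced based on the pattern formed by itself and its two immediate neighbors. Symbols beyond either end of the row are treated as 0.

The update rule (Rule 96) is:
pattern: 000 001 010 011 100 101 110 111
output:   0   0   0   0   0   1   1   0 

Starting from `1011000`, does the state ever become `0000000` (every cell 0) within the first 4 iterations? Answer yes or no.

yes

0101000
0010000
0000000
all cells are 0 at iteration 3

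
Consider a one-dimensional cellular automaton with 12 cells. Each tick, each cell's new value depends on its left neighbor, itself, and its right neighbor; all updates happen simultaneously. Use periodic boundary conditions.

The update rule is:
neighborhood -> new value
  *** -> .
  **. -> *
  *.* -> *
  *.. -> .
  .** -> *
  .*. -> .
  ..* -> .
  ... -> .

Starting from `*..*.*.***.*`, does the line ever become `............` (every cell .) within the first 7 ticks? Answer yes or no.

yes

tick 1: *...*.**.***
tick 2: *....*****..
tick 3: .....*...*..
tick 4: ............
all cells are . at tick 4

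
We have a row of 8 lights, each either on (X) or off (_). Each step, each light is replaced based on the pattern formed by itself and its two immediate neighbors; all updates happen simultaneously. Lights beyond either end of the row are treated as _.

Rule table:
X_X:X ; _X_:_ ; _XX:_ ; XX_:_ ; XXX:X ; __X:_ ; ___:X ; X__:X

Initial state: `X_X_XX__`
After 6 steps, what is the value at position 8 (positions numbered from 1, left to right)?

_X_X__XX
__X_X___
X__X_XXX
_X__X_X_
__X__X_X
X__X__X_
position 8 holds _

_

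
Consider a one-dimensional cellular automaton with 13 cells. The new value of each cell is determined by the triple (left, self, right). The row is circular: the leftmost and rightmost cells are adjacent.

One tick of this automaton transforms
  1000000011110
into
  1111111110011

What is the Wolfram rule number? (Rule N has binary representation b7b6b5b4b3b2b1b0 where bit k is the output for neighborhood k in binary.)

127

position 9: 111 → 0  (bit 7 = 0)
position 11: 110 → 1  (bit 6 = 1)
position 12: 101 → 1  (bit 5 = 1)
position 1: 100 → 1  (bit 4 = 1)
position 8: 011 → 1  (bit 3 = 1)
position 0: 010 → 1  (bit 2 = 1)
position 7: 001 → 1  (bit 1 = 1)
position 2: 000 → 1  (bit 0 = 1)
bits b7..b0 = 01111111 = 127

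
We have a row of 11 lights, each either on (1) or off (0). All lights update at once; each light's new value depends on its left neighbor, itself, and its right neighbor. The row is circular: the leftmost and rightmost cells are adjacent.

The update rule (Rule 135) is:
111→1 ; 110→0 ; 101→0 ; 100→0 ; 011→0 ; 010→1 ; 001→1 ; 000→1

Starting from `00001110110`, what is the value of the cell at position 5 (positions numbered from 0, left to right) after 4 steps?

11110100000
01100101111
00001100110
11110001000
position 5 holds 0

0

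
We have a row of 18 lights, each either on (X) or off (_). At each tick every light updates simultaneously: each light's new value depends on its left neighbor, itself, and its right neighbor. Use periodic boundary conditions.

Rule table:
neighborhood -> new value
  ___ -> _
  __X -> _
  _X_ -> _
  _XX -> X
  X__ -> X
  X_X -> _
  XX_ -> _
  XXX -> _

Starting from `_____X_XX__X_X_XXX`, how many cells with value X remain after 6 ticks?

3

X______X_X_____X__
_X________X_____X_
__X________X_____X
X__X________X_____
_X__X________X____
__X__X________X___
count of X: 3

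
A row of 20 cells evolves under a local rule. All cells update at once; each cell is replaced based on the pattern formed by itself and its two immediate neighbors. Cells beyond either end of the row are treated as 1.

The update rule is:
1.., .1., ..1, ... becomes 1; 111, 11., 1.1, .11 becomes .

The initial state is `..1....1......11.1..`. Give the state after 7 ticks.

11111111111111...111

tick 1: 11111111111111...111
tick 2: ..............111...
tick 3: 11111111111111...111  (repeats tick 1; period 2)
tick 7: 11111111111111...111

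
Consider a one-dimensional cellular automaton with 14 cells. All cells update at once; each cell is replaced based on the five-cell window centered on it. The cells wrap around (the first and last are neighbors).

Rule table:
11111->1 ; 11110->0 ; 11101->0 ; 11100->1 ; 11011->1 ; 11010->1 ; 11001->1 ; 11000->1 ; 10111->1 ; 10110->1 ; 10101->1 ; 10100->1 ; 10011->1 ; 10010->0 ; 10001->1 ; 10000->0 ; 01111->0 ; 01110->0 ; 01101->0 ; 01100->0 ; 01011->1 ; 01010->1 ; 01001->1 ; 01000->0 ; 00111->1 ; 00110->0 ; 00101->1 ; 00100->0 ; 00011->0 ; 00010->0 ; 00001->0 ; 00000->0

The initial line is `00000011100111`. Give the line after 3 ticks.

11000010111000

10000010111101
01000011100011
11000010111000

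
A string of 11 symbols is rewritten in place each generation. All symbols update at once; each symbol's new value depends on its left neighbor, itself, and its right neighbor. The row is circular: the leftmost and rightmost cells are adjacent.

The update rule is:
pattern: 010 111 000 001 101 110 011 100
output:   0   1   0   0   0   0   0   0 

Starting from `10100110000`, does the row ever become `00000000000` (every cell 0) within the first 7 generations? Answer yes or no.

00000000000
all cells are 0 at generation 1

yes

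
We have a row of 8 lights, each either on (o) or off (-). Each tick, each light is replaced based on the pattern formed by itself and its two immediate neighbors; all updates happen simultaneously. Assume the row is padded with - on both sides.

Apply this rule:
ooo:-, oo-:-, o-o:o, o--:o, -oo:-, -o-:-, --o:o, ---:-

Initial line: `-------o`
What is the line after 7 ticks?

------o-
-----o-o
----o-o-
---o-o-o
--o-o-o-
-o-o-o-o
o-o-o-o-

o-o-o-o-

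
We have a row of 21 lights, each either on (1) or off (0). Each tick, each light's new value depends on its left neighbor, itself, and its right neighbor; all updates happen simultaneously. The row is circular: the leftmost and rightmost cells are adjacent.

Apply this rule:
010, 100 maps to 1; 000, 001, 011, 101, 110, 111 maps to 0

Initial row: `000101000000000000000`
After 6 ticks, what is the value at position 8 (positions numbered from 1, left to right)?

1

000101100000000000000
000100010000000000000
000110011000000000000
000001000100000000000
000001100110000000000
000000010001000000000
position 8 holds 1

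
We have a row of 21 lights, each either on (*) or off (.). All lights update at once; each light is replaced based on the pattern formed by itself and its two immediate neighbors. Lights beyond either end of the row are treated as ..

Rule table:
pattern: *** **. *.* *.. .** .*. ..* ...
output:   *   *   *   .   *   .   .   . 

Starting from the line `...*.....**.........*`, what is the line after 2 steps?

.........**..........
.........**..........

.........**..........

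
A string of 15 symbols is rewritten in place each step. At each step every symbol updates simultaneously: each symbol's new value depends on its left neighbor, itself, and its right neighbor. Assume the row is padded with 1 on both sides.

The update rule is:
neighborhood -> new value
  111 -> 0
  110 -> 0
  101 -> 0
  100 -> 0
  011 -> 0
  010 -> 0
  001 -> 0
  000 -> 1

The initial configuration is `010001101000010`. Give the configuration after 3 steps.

000100000011000
010001111000010
000100000011000

000100000011000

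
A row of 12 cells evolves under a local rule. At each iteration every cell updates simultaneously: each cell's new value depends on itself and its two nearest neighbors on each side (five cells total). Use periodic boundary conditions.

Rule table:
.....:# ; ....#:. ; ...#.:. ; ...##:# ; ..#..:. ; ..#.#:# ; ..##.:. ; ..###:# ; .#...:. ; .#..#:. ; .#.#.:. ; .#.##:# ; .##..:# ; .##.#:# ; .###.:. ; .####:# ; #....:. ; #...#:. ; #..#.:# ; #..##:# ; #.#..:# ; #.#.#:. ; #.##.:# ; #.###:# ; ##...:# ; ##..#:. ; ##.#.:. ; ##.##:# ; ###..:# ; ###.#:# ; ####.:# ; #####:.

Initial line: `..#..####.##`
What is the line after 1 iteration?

.#..########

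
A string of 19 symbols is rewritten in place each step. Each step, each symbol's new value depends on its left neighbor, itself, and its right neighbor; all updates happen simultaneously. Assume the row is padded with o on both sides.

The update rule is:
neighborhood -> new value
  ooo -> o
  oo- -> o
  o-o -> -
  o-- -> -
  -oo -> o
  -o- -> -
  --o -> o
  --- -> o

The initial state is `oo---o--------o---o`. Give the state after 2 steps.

oo-oo-oooooooo-oooo

step 1: oo-oo--ooooooo--ooo
step 2: oo-oo-oooooooo-oooo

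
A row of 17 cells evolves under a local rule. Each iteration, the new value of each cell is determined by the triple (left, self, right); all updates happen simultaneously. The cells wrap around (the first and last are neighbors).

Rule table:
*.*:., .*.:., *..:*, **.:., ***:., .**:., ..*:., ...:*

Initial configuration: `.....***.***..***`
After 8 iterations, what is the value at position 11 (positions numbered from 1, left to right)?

****........*....
....*******..***.
***........*....*
...*******..***..
**........*....**
..*******..***...
*........*....***
.*******..***....
position 11 holds *

*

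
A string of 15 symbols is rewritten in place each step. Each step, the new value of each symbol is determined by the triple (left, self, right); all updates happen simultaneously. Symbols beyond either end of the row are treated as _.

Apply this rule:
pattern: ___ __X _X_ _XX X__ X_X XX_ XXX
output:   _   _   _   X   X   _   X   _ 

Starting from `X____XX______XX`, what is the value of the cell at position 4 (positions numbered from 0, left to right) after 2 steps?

_

_X___XXX_____XX
__X__X_XX____XX
position 4 holds _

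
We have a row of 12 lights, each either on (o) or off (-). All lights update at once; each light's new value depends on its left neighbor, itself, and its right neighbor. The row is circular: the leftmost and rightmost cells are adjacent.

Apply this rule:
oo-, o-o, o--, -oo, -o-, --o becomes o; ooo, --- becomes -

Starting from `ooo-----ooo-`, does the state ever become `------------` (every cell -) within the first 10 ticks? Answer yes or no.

o-oo---oo-oo
ooooo-ooooo-
o---ooo---oo
oo-oo-oo-oo-
oooooooooooo
------------
all cells are - at tick 6

yes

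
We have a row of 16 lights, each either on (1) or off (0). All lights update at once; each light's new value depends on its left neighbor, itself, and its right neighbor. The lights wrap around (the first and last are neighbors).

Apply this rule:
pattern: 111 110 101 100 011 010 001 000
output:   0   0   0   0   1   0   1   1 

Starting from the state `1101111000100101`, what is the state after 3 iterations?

1100110000100100

iteration 1: 0001000011001001
iteration 2: 0110011110010010
iteration 3: 1100110000100100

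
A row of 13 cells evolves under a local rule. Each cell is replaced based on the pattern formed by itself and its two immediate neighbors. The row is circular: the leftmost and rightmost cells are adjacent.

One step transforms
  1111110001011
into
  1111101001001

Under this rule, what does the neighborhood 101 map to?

At position 10 the neighborhood is 101; the next row has 0 there.

0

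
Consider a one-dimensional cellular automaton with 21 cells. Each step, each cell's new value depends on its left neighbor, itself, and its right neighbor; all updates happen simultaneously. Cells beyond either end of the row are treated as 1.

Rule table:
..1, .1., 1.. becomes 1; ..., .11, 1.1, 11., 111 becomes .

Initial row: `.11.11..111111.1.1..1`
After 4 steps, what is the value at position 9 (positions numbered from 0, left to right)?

step 1: ......11.......1.111.
step 2: 1....1..1.....11.....
step 3: .1..111111...1..1...1
step 4: .111......1.111111.1.
position 9 holds .

.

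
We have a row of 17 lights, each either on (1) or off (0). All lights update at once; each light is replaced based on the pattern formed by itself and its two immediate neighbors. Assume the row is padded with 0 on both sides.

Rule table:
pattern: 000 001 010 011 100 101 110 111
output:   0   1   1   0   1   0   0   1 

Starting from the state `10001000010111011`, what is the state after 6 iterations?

11011100110010000
00001011001111000
00011000110110100
00100101000000110
01111101100001001
10111000010011111

10111000010011111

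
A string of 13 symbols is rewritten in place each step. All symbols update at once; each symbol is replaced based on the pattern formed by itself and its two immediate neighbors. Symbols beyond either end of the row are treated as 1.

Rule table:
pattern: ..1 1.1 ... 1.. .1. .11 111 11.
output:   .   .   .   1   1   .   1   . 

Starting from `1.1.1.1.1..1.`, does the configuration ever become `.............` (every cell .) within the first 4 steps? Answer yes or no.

no

..1.1.1.11.1.
1.1.1.1....1.
..1.1.11...1.
1.1.1...1..1.
step 4 is 1.1.1...1..1., still not uniform .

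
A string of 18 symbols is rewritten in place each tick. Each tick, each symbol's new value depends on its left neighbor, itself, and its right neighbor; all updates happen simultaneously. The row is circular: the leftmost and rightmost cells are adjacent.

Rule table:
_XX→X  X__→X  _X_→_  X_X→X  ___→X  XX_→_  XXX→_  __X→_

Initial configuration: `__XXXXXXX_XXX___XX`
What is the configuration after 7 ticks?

X_X______XX__XX_X_
_X_XXXXX_X_X_X_X_X
X_XX____X_X_X_X_X_
_XX_XXX__X_X_X_X_X
XX_XX__X__X_X_X_X_
X_XX_X__X__X_X_X_X
_XX_X_X__X__X_X_XX

_XX_X_X__X__X_X_XX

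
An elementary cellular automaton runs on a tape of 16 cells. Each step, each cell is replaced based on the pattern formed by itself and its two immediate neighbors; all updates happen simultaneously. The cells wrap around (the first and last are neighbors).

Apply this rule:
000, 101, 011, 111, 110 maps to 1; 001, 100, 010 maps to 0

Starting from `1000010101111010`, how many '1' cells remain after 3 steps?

12

step 1: 0011001011111101
step 2: 0011000111111110
step 3: 1011010111111110
count of 1: 12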